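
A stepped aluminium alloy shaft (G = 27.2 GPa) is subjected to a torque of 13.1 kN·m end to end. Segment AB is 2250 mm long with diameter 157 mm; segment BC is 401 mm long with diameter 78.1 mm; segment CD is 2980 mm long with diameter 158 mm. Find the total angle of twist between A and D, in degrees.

5.41°

J_AB = π(0.157)⁴/32 = 5.96×10^-5 m⁴; J_BC = π(0.0781)⁴/32 = 3.65×10^-6 m⁴; J_CD = π(0.158)⁴/32 = 6.12×10^-5 m⁴.
θ = (T/G)·Σ L_i/J_i = (13100/27.2×10⁹)·(2.25/5.96×10^-5 + 0.401/3.65×10^-6 + 2.98/6.12×10^-5) = 0.09450 rad.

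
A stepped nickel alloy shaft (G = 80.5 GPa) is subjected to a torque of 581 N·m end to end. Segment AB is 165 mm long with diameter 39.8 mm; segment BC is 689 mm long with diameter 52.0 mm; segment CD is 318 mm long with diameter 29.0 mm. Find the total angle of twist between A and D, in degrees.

2.57°

J_AB = π(0.0398)⁴/32 = 2.46×10^-7 m⁴; J_BC = π(0.0520)⁴/32 = 7.18×10^-7 m⁴; J_CD = π(0.0290)⁴/32 = 6.94×10^-8 m⁴.
θ = (T/G)·Σ L_i/J_i = (581.0/80.5×10⁹)·(0.165/2.46×10^-7 + 0.689/7.18×10^-7 + 0.318/6.94×10^-8) = 0.04482 rad.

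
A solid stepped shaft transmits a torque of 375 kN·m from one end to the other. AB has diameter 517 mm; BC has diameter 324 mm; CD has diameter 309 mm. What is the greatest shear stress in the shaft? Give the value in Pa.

6.47e7 Pa

Under the same torque, τ_max = 16T/(πd³) is largest where d is smallest — segment CD (d = 309 mm).
τ_max = 16·375000/(π·(0.309)³) = 6.473×10^7 Pa.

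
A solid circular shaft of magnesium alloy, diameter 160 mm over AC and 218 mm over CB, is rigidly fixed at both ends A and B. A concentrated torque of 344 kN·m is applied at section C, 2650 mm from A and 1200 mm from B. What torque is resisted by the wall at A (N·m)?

40000 N·m

Compatibility: T_A·a/J_AC = T_B·b/J_CB with T_A + T_B = T₀.
J_AC = 6.43×10^-5 m⁴, J_CB = 2.22×10^-4 m⁴, so T_A = T₀·(J_AC/a)/((J_AC/a)+(J_CB/b)) = 39950 N·m, T_B = 304000 N·m.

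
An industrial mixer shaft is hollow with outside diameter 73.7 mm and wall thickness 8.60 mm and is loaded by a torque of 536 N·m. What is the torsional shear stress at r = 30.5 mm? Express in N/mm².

J = π(d_o⁴ − d_i⁴)/32 = π(0.0737⁴ − 0.0565⁴)/32 = 1.896×10^-6 m⁴.
Shear stress varies linearly with radius: τ = T·r/J = 536.0 × 0.0305 / 1.896×10^-6 = 8.622×10^6 Pa.

8.62 N/mm²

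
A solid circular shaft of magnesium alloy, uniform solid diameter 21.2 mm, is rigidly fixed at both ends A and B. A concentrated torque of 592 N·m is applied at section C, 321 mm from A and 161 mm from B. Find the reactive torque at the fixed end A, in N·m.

With uniform GJ and both ends fixed, compatibility θ_AC = θ_CB gives T_A·a = T_B·b, together with T_A + T_B = T₀.
T_A = T₀·b/(a+b) = 592.0·161/482.0 = 197.7 N·m; T_B = 394.3 N·m.

198 N·m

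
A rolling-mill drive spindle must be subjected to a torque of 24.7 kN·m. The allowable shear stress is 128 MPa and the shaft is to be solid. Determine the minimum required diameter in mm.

99.4 mm

For a solid shaft τ_max = 16T/(πd³), so d = (16T/(π τ_allow))^(1/3) = (16·24700/(π·1.28×10^8))^(1/3) = 0.09942 m.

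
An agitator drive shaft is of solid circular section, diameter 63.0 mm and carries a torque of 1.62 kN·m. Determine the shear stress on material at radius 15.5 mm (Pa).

J = πd⁴/32 = π(0.0630)⁴/32 = 1.547×10^-6 m⁴.
Shear stress varies linearly with radius: τ = T·r/J = 1620 × 0.0155 / 1.547×10^-6 = 1.624×10^7 Pa.

1.62e7 Pa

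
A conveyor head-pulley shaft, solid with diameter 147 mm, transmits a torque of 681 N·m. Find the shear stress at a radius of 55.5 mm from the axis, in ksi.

J = πd⁴/32 = π(0.147)⁴/32 = 4.584×10^-5 m⁴.
Shear stress varies linearly with radius: τ = T·r/J = 681.0 × 0.0555 / 4.584×10^-5 = 8.245×10^5 Pa.

0.120 ksi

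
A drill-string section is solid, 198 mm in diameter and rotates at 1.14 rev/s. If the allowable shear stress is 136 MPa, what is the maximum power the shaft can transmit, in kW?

1480 kW

J = πd⁴/32 = π(0.198)⁴/32 = 1.509×10^-4 m⁴.
T_max = τ_allow·J/r = 1.36×10^8 × 1.509×10^-4 / 0.0990 = 207300 N·m.
ω = 2π·1.14 = 7.163 rad/s, so P_max = T_max·ω = 1.485×10^6 W.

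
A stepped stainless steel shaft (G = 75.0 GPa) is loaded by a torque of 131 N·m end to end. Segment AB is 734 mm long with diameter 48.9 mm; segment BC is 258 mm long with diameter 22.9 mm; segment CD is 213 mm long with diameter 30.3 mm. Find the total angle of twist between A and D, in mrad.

23.5 mrad

J_AB = π(0.0489)⁴/32 = 5.61×10^-7 m⁴; J_BC = π(0.0229)⁴/32 = 2.70×10^-8 m⁴; J_CD = π(0.0303)⁴/32 = 8.28×10^-8 m⁴.
θ = (T/G)·Σ L_i/J_i = (131.0/75.0×10⁹)·(0.734/5.61×10^-7 + 0.258/2.70×10^-8 + 0.213/8.28×10^-8) = 0.02347 rad.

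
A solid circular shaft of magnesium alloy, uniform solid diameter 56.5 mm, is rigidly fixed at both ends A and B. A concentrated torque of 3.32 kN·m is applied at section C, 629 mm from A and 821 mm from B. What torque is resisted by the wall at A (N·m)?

With uniform GJ and both ends fixed, compatibility θ_AC = θ_CB gives T_A·a = T_B·b, together with T_A + T_B = T₀.
T_A = T₀·b/(a+b) = 3320·821/1450 = 1880 N·m; T_B = 1440 N·m.

1880 N·m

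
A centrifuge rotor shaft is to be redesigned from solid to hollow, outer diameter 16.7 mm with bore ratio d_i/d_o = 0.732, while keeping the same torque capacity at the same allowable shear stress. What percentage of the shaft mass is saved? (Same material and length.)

Equal τ_max and T ⇒ the solid shaft needs d_s³ = d_o³(1−k⁴), so d_s = 16.7·(1−0.732⁴)^(1/3) = 14.92 mm.
Area ratio A_h/A_s = d_o²(1−k²)/d_s² = (1−k²)/(1−k⁴)^(2/3) = 0.5817.
Mass saving = 1 − 0.5817 = 41.8 %.

41.8 %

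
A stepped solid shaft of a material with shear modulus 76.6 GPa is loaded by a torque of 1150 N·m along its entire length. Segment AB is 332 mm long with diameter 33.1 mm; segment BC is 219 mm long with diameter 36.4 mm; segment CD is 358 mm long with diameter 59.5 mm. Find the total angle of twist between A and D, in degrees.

3.77°

J_AB = π(0.0331)⁴/32 = 1.18×10^-7 m⁴; J_BC = π(0.0364)⁴/32 = 1.72×10^-7 m⁴; J_CD = π(0.0595)⁴/32 = 1.23×10^-6 m⁴.
θ = (T/G)·Σ L_i/J_i = (1150/76.6×10⁹)·(0.332/1.18×10^-7 + 0.219/1.72×10^-7 + 0.358/1.23×10^-6) = 0.06574 rad.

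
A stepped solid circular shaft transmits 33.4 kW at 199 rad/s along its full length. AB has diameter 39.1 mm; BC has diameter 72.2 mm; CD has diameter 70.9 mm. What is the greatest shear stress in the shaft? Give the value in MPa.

ω = 199 rad/s, so T = P/ω = 33.4×10³ / 199.0 = 167.8 N·m.
Under the same torque, τ_max = 16T/(πd³) is largest where d is smallest — segment AB (d = 39.1 mm).
τ_max = 16·167.8/(π·(0.0391)³) = 1.430×10^7 Pa.

14.3 MPa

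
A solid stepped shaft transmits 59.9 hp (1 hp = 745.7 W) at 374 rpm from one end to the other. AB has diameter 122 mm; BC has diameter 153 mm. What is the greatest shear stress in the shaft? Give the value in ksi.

0.464 ksi

ω = 2π·374/60 = 39.17 rad/s, so T = P/ω = 59.9×745.7 / 39.17 = 1140 N·m.
Under the same torque, τ_max = 16T/(πd³) is largest where d is smallest — segment AB (d = 122 mm).
τ_max = 16·1140/(π·(0.122)³) = 3.199×10^6 Pa.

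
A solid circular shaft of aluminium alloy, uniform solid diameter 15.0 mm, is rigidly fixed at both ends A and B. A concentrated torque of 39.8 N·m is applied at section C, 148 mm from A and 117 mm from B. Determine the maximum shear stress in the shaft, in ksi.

With uniform GJ and both ends fixed, compatibility θ_AC = θ_CB gives T_A·a = T_B·b, together with T_A + T_B = T₀.
T_A = T₀·b/(a+b) = 39.80·117/265.0 = 17.57 N·m; T_B = 22.23 N·m.
τ in each portion: τ_AC = 2.65×10^7 Pa, τ_CB = 3.35×10^7 Pa; maximum is in CB.
τ_max = T_CB·r/J = 22.23·0.00750/4.97×10^-9 = 3.354×10^7 Pa.

4.86 ksi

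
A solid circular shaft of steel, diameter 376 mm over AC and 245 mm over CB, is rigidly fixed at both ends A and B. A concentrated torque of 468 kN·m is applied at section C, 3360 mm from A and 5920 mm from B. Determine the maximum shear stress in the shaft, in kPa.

Compatibility: T_A·a/J_AC = T_B·b/J_CB with T_A + T_B = T₀.
J_AC = 1.96×10^-3 m⁴, J_CB = 3.54×10^-4 m⁴, so T_A = T₀·(J_AC/a)/((J_AC/a)+(J_CB/b)) = 424600 N·m, T_B = 43440 N·m.
τ in each portion: τ_AC = 4.07×10^7 Pa, τ_CB = 1.50×10^7 Pa; maximum is in AC.
τ_max = T_AC·r/J = 424600·0.188/1.96×10^-3 = 4.068×10^7 Pa.

40700 kPa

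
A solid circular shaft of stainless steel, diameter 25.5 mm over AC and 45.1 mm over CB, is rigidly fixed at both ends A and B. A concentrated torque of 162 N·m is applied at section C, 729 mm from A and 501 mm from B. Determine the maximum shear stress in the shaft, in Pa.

8.40e6 Pa

Compatibility: T_A·a/J_AC = T_B·b/J_CB with T_A + T_B = T₀.
J_AC = 4.15×10^-8 m⁴, J_CB = 4.06×10^-7 m⁴, so T_A = T₀·(J_AC/a)/((J_AC/a)+(J_CB/b)) = 10.63 N·m, T_B = 151.4 N·m.
τ in each portion: τ_AC = 3.27×10^6 Pa, τ_CB = 8.40×10^6 Pa; maximum is in CB.
τ_max = T_CB·r/J = 151.4·0.0226/4.06×10^-7 = 8.404×10^6 Pa.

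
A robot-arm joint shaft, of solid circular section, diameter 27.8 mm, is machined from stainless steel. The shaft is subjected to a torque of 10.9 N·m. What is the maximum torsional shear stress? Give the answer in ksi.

J = πd⁴/32 = π(0.0278)⁴/32 = 5.864×10^-8 m⁴.
τ_max = T·r/J = 10.90 × 0.0139 / 5.864×10^-8 = 2.584×10^6 Pa.

0.375 ksi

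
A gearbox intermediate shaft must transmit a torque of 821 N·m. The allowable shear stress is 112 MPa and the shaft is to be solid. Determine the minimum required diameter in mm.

33.4 mm

For a solid shaft τ_max = 16T/(πd³), so d = (16T/(π τ_allow))^(1/3) = (16·821.0/(π·1.12×10^8))^(1/3) = 0.03342 m.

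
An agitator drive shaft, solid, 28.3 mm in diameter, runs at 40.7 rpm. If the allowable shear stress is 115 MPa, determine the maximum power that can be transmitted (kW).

2.18 kW

J = πd⁴/32 = π(0.0283)⁴/32 = 6.297×10^-8 m⁴.
T_max = τ_allow·J/r = 1.15×10^8 × 6.297×10^-8 / 0.0142 = 511.8 N·m.
ω = 2π·40.7/60 = 4.262 rad/s, so P_max = T_max·ω = 2181 W.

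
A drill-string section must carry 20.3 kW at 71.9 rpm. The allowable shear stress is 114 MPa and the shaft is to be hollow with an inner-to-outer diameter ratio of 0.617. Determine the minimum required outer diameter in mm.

52.0 mm

ω = 2π·71.9/60 = 7.529 rad/s, so T = P/ω = 20.3×10³ / 7.529 = 2696 N·m.
For a hollow shaft with d_i/d_o = 0.617: τ_max = 16T/(π d_o³ (1−k⁴)), so d_o = [16T/(π τ_allow (1−k⁴))]^(1/3) = [16·2696/(π·1.14×10^8·0.8551)]^(1/3) = 0.05203 m.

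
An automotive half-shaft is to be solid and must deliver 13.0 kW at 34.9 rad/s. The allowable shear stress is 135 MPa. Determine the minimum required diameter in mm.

ω = 34.9 rad/s, so T = P/ω = 13.0×10³ / 34.90 = 372.5 N·m.
For a solid shaft τ_max = 16T/(πd³), so d = (16T/(π τ_allow))^(1/3) = (16·372.5/(π·1.35×10^8))^(1/3) = 0.02413 m.

24.1 mm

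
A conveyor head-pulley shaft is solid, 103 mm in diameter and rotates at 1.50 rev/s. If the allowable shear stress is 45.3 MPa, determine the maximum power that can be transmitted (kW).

91.6 kW

J = πd⁴/32 = π(0.103)⁴/32 = 1.105×10^-5 m⁴.
T_max = τ_allow·J/r = 4.53×10^7 × 1.105×10^-5 / 0.0515 = 9719 N·m.
ω = 2π·1.50 = 9.425 rad/s, so P_max = T_max·ω = 9.160×10^4 W.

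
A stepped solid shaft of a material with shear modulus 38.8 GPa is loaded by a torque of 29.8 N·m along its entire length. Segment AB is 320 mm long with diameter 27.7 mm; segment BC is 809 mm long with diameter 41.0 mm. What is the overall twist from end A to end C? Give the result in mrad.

J_AB = π(0.0277)⁴/32 = 5.78×10^-8 m⁴; J_BC = π(0.0410)⁴/32 = 2.77×10^-7 m⁴.
θ = (T/G)·Σ L_i/J_i = (29.80/38.8×10⁹)·(0.320/5.78×10^-8 + 0.809/2.77×10^-7) = 6.492×10^-3 rad.

6.49 mrad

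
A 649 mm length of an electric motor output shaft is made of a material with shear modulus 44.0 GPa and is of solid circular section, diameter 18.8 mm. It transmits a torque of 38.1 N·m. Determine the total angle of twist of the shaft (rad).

J = πd⁴/32 = π(0.0188)⁴/32 = 1.226×10^-8 m⁴.
θ = T·L/(G·J) = 38.10 × 0.649 / (44.0×10⁹ × 1.226×10^-8) = 0.04582 rad.

0.0458 rad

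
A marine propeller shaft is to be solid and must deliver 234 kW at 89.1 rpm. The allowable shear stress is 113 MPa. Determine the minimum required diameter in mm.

ω = 2π·89.1/60 = 9.331 rad/s, so T = P/ω = 234×10³ / 9.331 = 25080 N·m.
For a solid shaft τ_max = 16T/(πd³), so d = (16T/(π τ_allow))^(1/3) = (16·25080/(π·1.13×10^8))^(1/3) = 0.1042 m.

104 mm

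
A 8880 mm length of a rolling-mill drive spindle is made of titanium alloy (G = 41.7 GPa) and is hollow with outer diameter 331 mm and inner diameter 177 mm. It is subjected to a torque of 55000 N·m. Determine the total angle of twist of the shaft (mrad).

10.8 mrad

J = π(d_o⁴ − d_i⁴)/32 = π(0.331⁴ − 0.177⁴)/32 = 1.082×10^-3 m⁴.
θ = T·L/(G·J) = 55000 × 8.88 / (41.7×10⁹ × 1.082×10^-3) = 0.01082 rad.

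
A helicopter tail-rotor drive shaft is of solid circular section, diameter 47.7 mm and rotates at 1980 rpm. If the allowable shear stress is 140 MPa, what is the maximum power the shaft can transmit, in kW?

619 kW

J = πd⁴/32 = π(0.0477)⁴/32 = 5.082×10^-7 m⁴.
T_max = τ_allow·J/r = 1.40×10^8 × 5.082×10^-7 / 0.0239 = 2983 N·m.
ω = 2π·1980/60 = 207.3 rad/s, so P_max = T_max·ω = 6.186×10^5 W.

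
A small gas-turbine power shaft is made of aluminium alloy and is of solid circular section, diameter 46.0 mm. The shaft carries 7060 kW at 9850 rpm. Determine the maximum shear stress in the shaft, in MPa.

358 MPa

ω = 2π·9850/60 = 1031 rad/s, so T = P/ω = 7060×10³ / 1031 = 6844 N·m.
J = πd⁴/32 = π(0.0460)⁴/32 = 4.396×10^-7 m⁴.
τ_max = T·r/J = 6844 × 0.0230 / 4.396×10^-7 = 3.581×10^8 Pa.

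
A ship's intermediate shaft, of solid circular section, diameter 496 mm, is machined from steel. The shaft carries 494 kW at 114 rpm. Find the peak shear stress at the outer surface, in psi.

ω = 2π·114/60 = 11.94 rad/s, so T = P/ω = 494×10³ / 11.94 = 41380 N·m.
J = πd⁴/32 = π(0.496)⁴/32 = 5.942×10^-3 m⁴.
τ_max = T·r/J = 41380 × 0.248 / 5.942×10^-3 = 1.727×10^6 Pa.

250 psi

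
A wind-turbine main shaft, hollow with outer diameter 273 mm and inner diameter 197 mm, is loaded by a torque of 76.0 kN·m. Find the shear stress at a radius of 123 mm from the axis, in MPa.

J = π(d_o⁴ − d_i⁴)/32 = π(0.273⁴ − 0.197⁴)/32 = 3.975×10^-4 m⁴.
Shear stress varies linearly with radius: τ = T·r/J = 76000 × 0.123 / 3.975×10^-4 = 2.352×10^7 Pa.

23.5 MPa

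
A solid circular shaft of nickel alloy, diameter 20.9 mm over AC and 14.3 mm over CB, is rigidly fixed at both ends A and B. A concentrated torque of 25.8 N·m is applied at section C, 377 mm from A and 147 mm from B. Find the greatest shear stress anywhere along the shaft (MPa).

16.2 MPa

Compatibility: T_A·a/J_AC = T_B·b/J_CB with T_A + T_B = T₀.
J_AC = 1.87×10^-8 m⁴, J_CB = 4.11×10^-9 m⁴, so T_A = T₀·(J_AC/a)/((J_AC/a)+(J_CB/b)) = 16.52 N·m, T_B = 9.283 N·m.
τ in each portion: τ_AC = 9.21×10^6 Pa, τ_CB = 1.62×10^7 Pa; maximum is in CB.
τ_max = T_CB·r/J = 9.283·0.00715/4.11×10^-9 = 1.617×10^7 Pa.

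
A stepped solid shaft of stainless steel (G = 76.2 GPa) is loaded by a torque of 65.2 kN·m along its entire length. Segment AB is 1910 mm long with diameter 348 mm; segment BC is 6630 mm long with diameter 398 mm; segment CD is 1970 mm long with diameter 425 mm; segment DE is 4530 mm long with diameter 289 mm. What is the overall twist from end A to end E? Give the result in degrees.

0.551°

J_AB = π(0.348)⁴/32 = 1.44×10^-3 m⁴; J_BC = π(0.398)⁴/32 = 2.46×10^-3 m⁴; J_CD = π(0.425)⁴/32 = 3.20×10^-3 m⁴; J_DE = π(0.289)⁴/32 = 6.85×10^-4 m⁴.
θ = (T/G)·Σ L_i/J_i = (65200/76.2×10⁹)·(1.91/1.44×10^-3 + 6.63/2.46×10^-3 + 1.97/3.20×10^-3 + 4.53/6.85×10^-4) = 9.624×10^-3 rad.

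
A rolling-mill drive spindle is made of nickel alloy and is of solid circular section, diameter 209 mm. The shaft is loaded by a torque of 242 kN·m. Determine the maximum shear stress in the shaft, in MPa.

J = πd⁴/32 = π(0.209)⁴/32 = 1.873×10^-4 m⁴.
τ_max = T·r/J = 242000 × 0.104 / 1.873×10^-4 = 1.350×10^8 Pa.

135 MPa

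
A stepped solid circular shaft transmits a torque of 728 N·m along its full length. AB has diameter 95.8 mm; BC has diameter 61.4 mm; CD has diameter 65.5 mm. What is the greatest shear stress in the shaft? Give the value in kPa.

16000 kPa

Under the same torque, τ_max = 16T/(πd³) is largest where d is smallest — segment BC (d = 61.4 mm).
τ_max = 16·728.0/(π·(0.0614)³) = 1.602×10^7 Pa.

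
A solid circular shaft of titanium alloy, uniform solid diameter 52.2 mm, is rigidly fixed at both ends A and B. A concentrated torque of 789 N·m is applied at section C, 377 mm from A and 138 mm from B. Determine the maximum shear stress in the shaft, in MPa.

With uniform GJ and both ends fixed, compatibility θ_AC = θ_CB gives T_A·a = T_B·b, together with T_A + T_B = T₀.
T_A = T₀·b/(a+b) = 789.0·138/515.0 = 211.4 N·m; T_B = 577.6 N·m.
τ in each portion: τ_AC = 7.57×10^6 Pa, τ_CB = 2.07×10^7 Pa; maximum is in CB.
τ_max = T_CB·r/J = 577.6·0.0261/7.29×10^-7 = 2.068×10^7 Pa.

20.7 MPa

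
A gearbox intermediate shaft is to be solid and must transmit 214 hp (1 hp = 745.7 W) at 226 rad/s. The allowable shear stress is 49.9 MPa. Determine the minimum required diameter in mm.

41.6 mm

ω = 226 rad/s, so T = P/ω = 214×745.7 / 226.0 = 706.1 N·m.
For a solid shaft τ_max = 16T/(πd³), so d = (16T/(π τ_allow))^(1/3) = (16·706.1/(π·4.99×10^7))^(1/3) = 0.04161 m.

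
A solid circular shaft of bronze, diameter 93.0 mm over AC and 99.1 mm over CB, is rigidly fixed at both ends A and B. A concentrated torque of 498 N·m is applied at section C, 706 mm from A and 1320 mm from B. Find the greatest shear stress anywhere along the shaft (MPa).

Compatibility: T_A·a/J_AC = T_B·b/J_CB with T_A + T_B = T₀.
J_AC = 7.34×10^-6 m⁴, J_CB = 9.47×10^-6 m⁴, so T_A = T₀·(J_AC/a)/((J_AC/a)+(J_CB/b)) = 294.7 N·m, T_B = 203.3 N·m.
τ in each portion: τ_AC = 1.87×10^6 Pa, τ_CB = 1.06×10^6 Pa; maximum is in AC.
τ_max = T_AC·r/J = 294.7·0.0465/7.34×10^-6 = 1.866×10^6 Pa.

1.87 MPa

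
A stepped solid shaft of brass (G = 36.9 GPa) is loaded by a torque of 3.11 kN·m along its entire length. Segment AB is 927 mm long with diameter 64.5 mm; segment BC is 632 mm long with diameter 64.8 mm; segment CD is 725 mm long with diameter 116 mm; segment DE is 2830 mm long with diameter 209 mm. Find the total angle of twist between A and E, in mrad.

J_AB = π(0.0645)⁴/32 = 1.70×10^-6 m⁴; J_BC = π(0.0648)⁴/32 = 1.73×10^-6 m⁴; J_CD = π(0.116)⁴/32 = 1.78×10^-5 m⁴; J_DE = π(0.209)⁴/32 = 1.87×10^-4 m⁴.
θ = (T/G)·Σ L_i/J_i = (3110/36.9×10⁹)·(0.927/1.70×10^-6 + 0.632/1.73×10^-6 + 0.725/1.78×10^-5 + 2.83/1.87×10^-4) = 0.08146 rad.

81.5 mrad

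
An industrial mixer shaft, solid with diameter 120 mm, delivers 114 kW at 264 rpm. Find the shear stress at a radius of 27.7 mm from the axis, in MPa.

5.61 MPa

ω = 2π·264/60 = 27.65 rad/s, so T = P/ω = 114×10³ / 27.65 = 4124 N·m.
J = πd⁴/32 = π(0.120)⁴/32 = 2.036×10^-5 m⁴.
Shear stress varies linearly with radius: τ = T·r/J = 4124 × 0.0277 / 2.036×10^-5 = 5.611×10^6 Pa.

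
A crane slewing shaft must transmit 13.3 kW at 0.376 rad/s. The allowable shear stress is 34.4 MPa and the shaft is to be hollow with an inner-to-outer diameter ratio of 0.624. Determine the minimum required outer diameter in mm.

ω = 0.376 rad/s, so T = P/ω = 13.3×10³ / 0.3760 = 35370 N·m.
For a hollow shaft with d_i/d_o = 0.624: τ_max = 16T/(π d_o³ (1−k⁴)), so d_o = [16T/(π τ_allow (1−k⁴))]^(1/3) = [16·35370/(π·3.44×10^7·0.8484)]^(1/3) = 0.1834 m.

183 mm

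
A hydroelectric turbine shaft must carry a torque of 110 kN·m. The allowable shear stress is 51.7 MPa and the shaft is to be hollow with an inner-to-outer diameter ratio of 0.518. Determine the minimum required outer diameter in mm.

227 mm

For a hollow shaft with d_i/d_o = 0.518: τ_max = 16T/(π d_o³ (1−k⁴)), so d_o = [16T/(π τ_allow (1−k⁴))]^(1/3) = [16·110000/(π·5.17×10^7·0.9280)]^(1/3) = 0.2269 m.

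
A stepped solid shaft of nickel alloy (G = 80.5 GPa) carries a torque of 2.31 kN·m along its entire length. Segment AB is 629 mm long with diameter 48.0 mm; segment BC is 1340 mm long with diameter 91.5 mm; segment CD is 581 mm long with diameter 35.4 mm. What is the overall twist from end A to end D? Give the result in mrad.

148 mrad

J_AB = π(0.0480)⁴/32 = 5.21×10^-7 m⁴; J_BC = π(0.0915)⁴/32 = 6.88×10^-6 m⁴; J_CD = π(0.0354)⁴/32 = 1.54×10^-7 m⁴.
θ = (T/G)·Σ L_i/J_i = (2310/80.5×10⁹)·(0.629/5.21×10^-7 + 1.34/6.88×10^-6 + 0.581/1.54×10^-7) = 0.1484 rad.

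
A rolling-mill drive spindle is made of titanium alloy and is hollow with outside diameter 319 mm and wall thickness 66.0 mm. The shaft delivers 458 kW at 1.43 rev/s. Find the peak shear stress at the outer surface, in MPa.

ω = 2π·1.43 = 8.985 rad/s, so T = P/ω = 458×10³ / 8.985 = 50970 N·m.
J = π(d_o⁴ − d_i⁴)/32 = π(0.319⁴ − 0.187⁴)/32 = 8.966×10^-4 m⁴.
τ_max = T·r/J = 50970 × 0.160 / 8.966×10^-4 = 9.068×10^6 Pa.

9.07 MPa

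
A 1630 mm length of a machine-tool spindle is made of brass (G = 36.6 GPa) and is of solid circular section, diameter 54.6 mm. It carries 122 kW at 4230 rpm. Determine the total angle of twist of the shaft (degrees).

ω = 2π·4230/60 = 443.0 rad/s, so T = P/ω = 122×10³ / 443.0 = 275.4 N·m.
J = πd⁴/32 = π(0.0546)⁴/32 = 8.725×10^-7 m⁴.
θ = T·L/(G·J) = 275.4 × 1.63 / (36.6×10⁹ × 8.725×10^-7) = 0.01406 rad.

0.805°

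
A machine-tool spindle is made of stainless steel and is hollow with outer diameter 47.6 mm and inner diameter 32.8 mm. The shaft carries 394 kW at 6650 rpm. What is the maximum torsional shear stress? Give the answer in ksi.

5.00 ksi

ω = 2π·6650/60 = 696.4 rad/s, so T = P/ω = 394×10³ / 696.4 = 565.8 N·m.
J = π(d_o⁴ − d_i⁴)/32 = π(0.0476⁴ − 0.0328⁴)/32 = 3.904×10^-7 m⁴.
τ_max = T·r/J = 565.8 × 0.0238 / 3.904×10^-7 = 3.449×10^7 Pa.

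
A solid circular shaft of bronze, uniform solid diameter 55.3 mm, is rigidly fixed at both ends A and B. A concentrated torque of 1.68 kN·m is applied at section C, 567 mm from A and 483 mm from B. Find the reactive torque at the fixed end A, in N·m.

With uniform GJ and both ends fixed, compatibility θ_AC = θ_CB gives T_A·a = T_B·b, together with T_A + T_B = T₀.
T_A = T₀·b/(a+b) = 1680·483/1050 = 772.8 N·m; T_B = 907.2 N·m.

773 N·m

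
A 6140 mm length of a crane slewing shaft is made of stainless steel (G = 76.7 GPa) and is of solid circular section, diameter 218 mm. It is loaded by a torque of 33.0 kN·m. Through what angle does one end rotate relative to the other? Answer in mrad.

11.9 mrad

J = πd⁴/32 = π(0.218)⁴/32 = 2.217×10^-4 m⁴.
θ = T·L/(G·J) = 33000 × 6.14 / (76.7×10⁹ × 2.217×10^-4) = 0.01191 rad.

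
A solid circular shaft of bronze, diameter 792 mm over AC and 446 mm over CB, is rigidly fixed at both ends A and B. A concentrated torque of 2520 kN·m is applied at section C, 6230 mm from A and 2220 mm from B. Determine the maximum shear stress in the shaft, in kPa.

31800 kPa

Compatibility: T_A·a/J_AC = T_B·b/J_CB with T_A + T_B = T₀.
J_AC = 0.0386 m⁴, J_CB = 3.88×10^-3 m⁴, so T_A = T₀·(J_AC/a)/((J_AC/a)+(J_CB/b)) = 1.965e6 N·m, T_B = 554600 N·m.
τ in each portion: τ_AC = 2.01×10^7 Pa, τ_CB = 3.18×10^7 Pa; maximum is in CB.
τ_max = T_CB·r/J = 554600·0.223/3.88×10^-3 = 3.184×10^7 Pa.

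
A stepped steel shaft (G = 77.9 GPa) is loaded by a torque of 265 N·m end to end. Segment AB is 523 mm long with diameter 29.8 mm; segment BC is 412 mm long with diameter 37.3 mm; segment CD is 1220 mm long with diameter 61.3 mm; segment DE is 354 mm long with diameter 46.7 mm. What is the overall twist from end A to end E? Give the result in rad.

0.0359 rad

J_AB = π(0.0298)⁴/32 = 7.74×10^-8 m⁴; J_BC = π(0.0373)⁴/32 = 1.90×10^-7 m⁴; J_CD = π(0.0613)⁴/32 = 1.39×10^-6 m⁴; J_DE = π(0.0467)⁴/32 = 4.67×10^-7 m⁴.
θ = (T/G)·Σ L_i/J_i = (265.0/77.9×10⁹)·(0.523/7.74×10^-8 + 0.412/1.90×10^-7 + 1.22/1.39×10^-6 + 0.354/4.67×10^-7) = 0.03593 rad.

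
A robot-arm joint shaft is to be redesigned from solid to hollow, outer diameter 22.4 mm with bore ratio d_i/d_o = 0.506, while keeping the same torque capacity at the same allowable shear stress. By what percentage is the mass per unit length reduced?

Equal τ_max and T ⇒ the solid shaft needs d_s³ = d_o³(1−k⁴), so d_s = 22.4·(1−0.506⁴)^(1/3) = 21.90 mm.
Area ratio A_h/A_s = d_o²(1−k²)/d_s² = (1−k²)/(1−k⁴)^(2/3) = 0.7784.
Mass saving = 1 − 0.7784 = 22.2 %.

22.2 %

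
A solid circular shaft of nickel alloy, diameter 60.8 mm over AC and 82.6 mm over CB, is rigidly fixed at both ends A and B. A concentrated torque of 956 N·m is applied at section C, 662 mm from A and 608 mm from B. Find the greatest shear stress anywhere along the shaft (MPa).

Compatibility: T_A·a/J_AC = T_B·b/J_CB with T_A + T_B = T₀.
J_AC = 1.34×10^-6 m⁴, J_CB = 4.57×10^-6 m⁴, so T_A = T₀·(J_AC/a)/((J_AC/a)+(J_CB/b)) = 203.0 N·m, T_B = 753.0 N·m.
τ in each portion: τ_AC = 4.60×10^6 Pa, τ_CB = 6.80×10^6 Pa; maximum is in CB.
τ_max = T_CB·r/J = 753.0·0.0413/4.57×10^-6 = 6.805×10^6 Pa.

6.80 MPa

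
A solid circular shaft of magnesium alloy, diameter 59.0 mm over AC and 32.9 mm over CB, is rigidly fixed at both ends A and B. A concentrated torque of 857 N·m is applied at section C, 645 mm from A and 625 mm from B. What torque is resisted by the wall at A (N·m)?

Compatibility: T_A·a/J_AC = T_B·b/J_CB with T_A + T_B = T₀.
J_AC = 1.19×10^-6 m⁴, J_CB = 1.15×10^-7 m⁴, so T_A = T₀·(J_AC/a)/((J_AC/a)+(J_CB/b)) = 779.2 N·m, T_B = 77.76 N·m.

779 N·m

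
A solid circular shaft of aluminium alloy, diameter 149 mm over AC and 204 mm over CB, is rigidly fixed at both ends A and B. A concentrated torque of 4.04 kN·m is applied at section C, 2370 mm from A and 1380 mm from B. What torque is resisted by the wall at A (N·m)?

574 N·m

Compatibility: T_A·a/J_AC = T_B·b/J_CB with T_A + T_B = T₀.
J_AC = 4.84×10^-5 m⁴, J_CB = 1.70×10^-4 m⁴, so T_A = T₀·(J_AC/a)/((J_AC/a)+(J_CB/b)) = 574.3 N·m, T_B = 3466 N·m.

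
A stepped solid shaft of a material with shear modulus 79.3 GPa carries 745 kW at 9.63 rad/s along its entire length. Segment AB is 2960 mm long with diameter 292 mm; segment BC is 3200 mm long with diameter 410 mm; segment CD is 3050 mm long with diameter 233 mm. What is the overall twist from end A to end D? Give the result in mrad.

15.5 mrad

ω = 9.63 rad/s, so T = P/ω = 745×10³ / 9.630 = 77360 N·m.
J_AB = π(0.292)⁴/32 = 7.14×10^-4 m⁴; J_BC = π(0.410)⁴/32 = 2.77×10^-3 m⁴; J_CD = π(0.233)⁴/32 = 2.89×10^-4 m⁴.
θ = (T/G)·Σ L_i/J_i = (77360/79.3×10⁹)·(2.96/7.14×10^-4 + 3.20/2.77×10^-3 + 3.05/2.89×10^-4) = 0.01545 rad.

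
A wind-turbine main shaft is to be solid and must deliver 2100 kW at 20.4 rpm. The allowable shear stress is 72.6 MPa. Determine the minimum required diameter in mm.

ω = 2π·20.4/60 = 2.136 rad/s, so T = P/ω = 2100×10³ / 2.136 = 983000 N·m.
For a solid shaft τ_max = 16T/(πd³), so d = (16T/(π τ_allow))^(1/3) = (16·983000/(π·7.26×10^7))^(1/3) = 0.4101 m.

410 mm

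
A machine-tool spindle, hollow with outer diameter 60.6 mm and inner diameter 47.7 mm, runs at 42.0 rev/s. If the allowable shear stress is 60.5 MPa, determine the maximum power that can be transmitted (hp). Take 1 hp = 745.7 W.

J = π(d_o⁴ − d_i⁴)/32 = π(0.0606⁴ − 0.0477⁴)/32 = 8.158×10^-7 m⁴.
T_max = τ_allow·J/r = 6.05×10^7 × 8.158×10^-7 / 0.0303 = 1629 N·m.
ω = 2π·42.0 = 263.9 rad/s, so P_max = T_max·ω = 4.298×10^5 W.

576 hp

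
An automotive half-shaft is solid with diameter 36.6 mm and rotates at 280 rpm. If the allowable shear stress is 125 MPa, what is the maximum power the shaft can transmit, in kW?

J = πd⁴/32 = π(0.0366)⁴/32 = 1.762×10^-7 m⁴.
T_max = τ_allow·J/r = 1.25×10^8 × 1.762×10^-7 / 0.0183 = 1203 N·m.
ω = 2π·280/60 = 29.32 rad/s, so P_max = T_max·ω = 3.528×10^4 W.

35.3 kW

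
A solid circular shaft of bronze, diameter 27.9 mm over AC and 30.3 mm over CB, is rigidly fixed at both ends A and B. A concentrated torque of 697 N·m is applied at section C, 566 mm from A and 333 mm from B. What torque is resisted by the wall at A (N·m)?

207 N·m

Compatibility: T_A·a/J_AC = T_B·b/J_CB with T_A + T_B = T₀.
J_AC = 5.95×10^-8 m⁴, J_CB = 8.28×10^-8 m⁴, so T_A = T₀·(J_AC/a)/((J_AC/a)+(J_CB/b)) = 207.2 N·m, T_B = 489.8 N·m.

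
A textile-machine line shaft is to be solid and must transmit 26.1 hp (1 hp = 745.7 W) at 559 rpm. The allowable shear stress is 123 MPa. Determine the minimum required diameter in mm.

24.0 mm

ω = 2π·559/60 = 58.54 rad/s, so T = P/ω = 26.1×745.7 / 58.54 = 332.5 N·m.
For a solid shaft τ_max = 16T/(πd³), so d = (16T/(π τ_allow))^(1/3) = (16·332.5/(π·1.23×10^8))^(1/3) = 0.02397 m.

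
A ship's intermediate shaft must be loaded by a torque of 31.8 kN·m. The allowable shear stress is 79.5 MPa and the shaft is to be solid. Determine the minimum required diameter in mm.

127 mm

For a solid shaft τ_max = 16T/(πd³), so d = (16T/(π τ_allow))^(1/3) = (16·31800/(π·7.95×10^7))^(1/3) = 0.1268 m.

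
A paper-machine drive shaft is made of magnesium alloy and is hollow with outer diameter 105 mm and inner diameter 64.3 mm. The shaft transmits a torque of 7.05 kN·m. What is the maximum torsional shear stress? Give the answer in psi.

5230 psi

J = π(d_o⁴ − d_i⁴)/32 = π(0.105⁴ − 0.0643⁴)/32 = 1.026×10^-5 m⁴.
τ_max = T·r/J = 7050 × 0.0525 / 1.026×10^-5 = 3.609×10^7 Pa.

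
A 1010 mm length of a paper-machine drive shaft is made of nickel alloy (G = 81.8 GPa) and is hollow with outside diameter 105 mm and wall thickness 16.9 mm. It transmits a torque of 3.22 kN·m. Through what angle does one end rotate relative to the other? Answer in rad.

0.00422 rad

J = π(d_o⁴ − d_i⁴)/32 = π(0.105⁴ − 0.0712⁴)/32 = 9.410×10^-6 m⁴.
θ = T·L/(G·J) = 3220 × 1.01 / (81.8×10⁹ × 9.410×10^-6) = 4.225×10^-3 rad.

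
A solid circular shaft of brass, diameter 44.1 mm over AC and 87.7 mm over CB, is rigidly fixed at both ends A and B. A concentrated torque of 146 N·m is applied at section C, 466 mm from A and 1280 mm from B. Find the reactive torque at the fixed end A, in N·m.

21.8 N·m

Compatibility: T_A·a/J_AC = T_B·b/J_CB with T_A + T_B = T₀.
J_AC = 3.71×10^-7 m⁴, J_CB = 5.81×10^-6 m⁴, so T_A = T₀·(J_AC/a)/((J_AC/a)+(J_CB/b)) = 21.81 N·m, T_B = 124.2 N·m.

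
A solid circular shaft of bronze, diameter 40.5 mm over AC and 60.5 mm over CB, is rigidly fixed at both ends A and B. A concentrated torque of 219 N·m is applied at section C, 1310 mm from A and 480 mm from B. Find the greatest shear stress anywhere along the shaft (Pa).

4.69e6 Pa

Compatibility: T_A·a/J_AC = T_B·b/J_CB with T_A + T_B = T₀.
J_AC = 2.64×10^-7 m⁴, J_CB = 1.32×10^-6 m⁴, so T_A = T₀·(J_AC/a)/((J_AC/a)+(J_CB/b)) = 15.01 N·m, T_B = 204.0 N·m.
τ in each portion: τ_AC = 1.15×10^6 Pa, τ_CB = 4.69×10^6 Pa; maximum is in CB.
τ_max = T_CB·r/J = 204.0·0.0302/1.32×10^-6 = 4.692×10^6 Pa.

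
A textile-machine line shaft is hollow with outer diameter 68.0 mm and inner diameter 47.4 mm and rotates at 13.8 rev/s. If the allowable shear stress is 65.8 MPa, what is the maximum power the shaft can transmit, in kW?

269 kW

J = π(d_o⁴ − d_i⁴)/32 = π(0.0680⁴ − 0.0474⁴)/32 = 1.604×10^-6 m⁴.
T_max = τ_allow·J/r = 6.58×10^7 × 1.604×10^-6 / 0.0340 = 3103 N·m.
ω = 2π·13.8 = 86.71 rad/s, so P_max = T_max·ω = 2.691×10^5 W.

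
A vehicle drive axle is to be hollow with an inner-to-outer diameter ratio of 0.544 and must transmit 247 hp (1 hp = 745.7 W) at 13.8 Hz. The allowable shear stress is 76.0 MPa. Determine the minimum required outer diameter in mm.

ω = 2π·13.8 = 86.71 rad/s, so T = P/ω = 247×745.7 / 86.71 = 2124 N·m.
For a hollow shaft with d_i/d_o = 0.544: τ_max = 16T/(π d_o³ (1−k⁴)), so d_o = [16T/(π τ_allow (1−k⁴))]^(1/3) = [16·2124/(π·7.60×10^7·0.9124)]^(1/3) = 0.05383 m.

53.8 mm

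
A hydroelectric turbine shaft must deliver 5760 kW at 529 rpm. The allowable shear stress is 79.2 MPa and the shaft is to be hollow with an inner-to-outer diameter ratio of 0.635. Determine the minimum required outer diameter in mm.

200 mm

ω = 2π·529/60 = 55.40 rad/s, so T = P/ω = 5760×10³ / 55.40 = 104000 N·m.
For a hollow shaft with d_i/d_o = 0.635: τ_max = 16T/(π d_o³ (1−k⁴)), so d_o = [16T/(π τ_allow (1−k⁴))]^(1/3) = [16·104000/(π·7.92×10^7·0.8374)]^(1/3) = 0.1999 m.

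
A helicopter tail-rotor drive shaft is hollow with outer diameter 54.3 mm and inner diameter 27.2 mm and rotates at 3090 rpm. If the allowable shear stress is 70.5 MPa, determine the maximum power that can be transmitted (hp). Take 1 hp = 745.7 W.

901 hp

J = π(d_o⁴ − d_i⁴)/32 = π(0.0543⁴ − 0.0272⁴)/32 = 7.998×10^-7 m⁴.
T_max = τ_allow·J/r = 7.05×10^7 × 7.998×10^-7 / 0.0271 = 2077 N·m.
ω = 2π·3090/60 = 323.6 rad/s, so P_max = T_max·ω = 6.720×10^5 W.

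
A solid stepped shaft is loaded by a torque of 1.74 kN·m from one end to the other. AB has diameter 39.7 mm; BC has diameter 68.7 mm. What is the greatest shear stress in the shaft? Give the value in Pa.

Under the same torque, τ_max = 16T/(πd³) is largest where d is smallest — segment AB (d = 39.7 mm).
τ_max = 16·1740/(π·(0.0397)³) = 1.416×10^8 Pa.

1.42e8 Pa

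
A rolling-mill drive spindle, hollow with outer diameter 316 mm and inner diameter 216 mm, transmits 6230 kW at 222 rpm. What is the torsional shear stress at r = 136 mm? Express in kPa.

ω = 2π·222/60 = 23.25 rad/s, so T = P/ω = 6230×10³ / 23.25 = 268000 N·m.
J = π(d_o⁴ − d_i⁴)/32 = π(0.316⁴ − 0.216⁴)/32 = 7.652×10^-4 m⁴.
Shear stress varies linearly with radius: τ = T·r/J = 268000 × 0.136 / 7.652×10^-4 = 4.763×10^7 Pa.

47600 kPa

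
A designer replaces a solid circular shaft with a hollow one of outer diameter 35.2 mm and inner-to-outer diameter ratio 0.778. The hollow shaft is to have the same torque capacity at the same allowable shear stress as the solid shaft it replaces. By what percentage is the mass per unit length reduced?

Equal τ_max and T ⇒ the solid shaft needs d_s³ = d_o³(1−k⁴), so d_s = 35.2·(1−0.778⁴)^(1/3) = 30.23 mm.
Area ratio A_h/A_s = d_o²(1−k²)/d_s² = (1−k²)/(1−k⁴)^(2/3) = 0.5350.
Mass saving = 1 − 0.5350 = 46.5 %.

46.5 %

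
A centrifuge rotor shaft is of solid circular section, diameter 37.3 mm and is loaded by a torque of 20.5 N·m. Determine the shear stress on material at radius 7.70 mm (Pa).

J = πd⁴/32 = π(0.0373)⁴/32 = 1.900×10^-7 m⁴.
Shear stress varies linearly with radius: τ = T·r/J = 20.50 × 0.00770 / 1.900×10^-7 = 8.306×10^5 Pa.

831000 Pa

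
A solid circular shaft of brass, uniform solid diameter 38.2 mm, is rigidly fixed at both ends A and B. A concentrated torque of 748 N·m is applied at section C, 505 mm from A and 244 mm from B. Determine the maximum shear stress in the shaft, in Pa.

With uniform GJ and both ends fixed, compatibility θ_AC = θ_CB gives T_A·a = T_B·b, together with T_A + T_B = T₀.
T_A = T₀·b/(a+b) = 748.0·244/749.0 = 243.7 N·m; T_B = 504.3 N·m.
τ in each portion: τ_AC = 2.23×10^7 Pa, τ_CB = 4.61×10^7 Pa; maximum is in CB.
τ_max = T_CB·r/J = 504.3·0.0191/2.09×10^-7 = 4.608×10^7 Pa.

4.61e7 Pa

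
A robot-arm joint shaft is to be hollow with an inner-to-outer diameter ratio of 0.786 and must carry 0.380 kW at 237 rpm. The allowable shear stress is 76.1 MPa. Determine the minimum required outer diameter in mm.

ω = 2π·237/60 = 24.82 rad/s, so T = P/ω = 0.380×10³ / 24.82 = 15.31 N·m.
For a hollow shaft with d_i/d_o = 0.786: τ_max = 16T/(π d_o³ (1−k⁴)), so d_o = [16T/(π τ_allow (1−k⁴))]^(1/3) = [16·15.31/(π·7.61×10^7·0.6183)]^(1/3) = 0.01183 m.

11.8 mm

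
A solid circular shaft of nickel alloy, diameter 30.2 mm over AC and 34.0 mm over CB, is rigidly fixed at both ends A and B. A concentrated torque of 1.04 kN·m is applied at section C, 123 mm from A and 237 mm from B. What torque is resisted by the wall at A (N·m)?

567 N·m

Compatibility: T_A·a/J_AC = T_B·b/J_CB with T_A + T_B = T₀.
J_AC = 8.17×10^-8 m⁴, J_CB = 1.31×10^-7 m⁴, so T_A = T₀·(J_AC/a)/((J_AC/a)+(J_CB/b)) = 567.1 N·m, T_B = 472.9 N·m.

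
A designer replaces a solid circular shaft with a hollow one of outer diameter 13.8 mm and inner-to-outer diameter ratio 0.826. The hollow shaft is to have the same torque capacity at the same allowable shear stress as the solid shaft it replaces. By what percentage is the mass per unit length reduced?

51.8 %

Equal τ_max and T ⇒ the solid shaft needs d_s³ = d_o³(1−k⁴), so d_s = 13.8·(1−0.826⁴)^(1/3) = 11.20 mm.
Area ratio A_h/A_s = d_o²(1−k²)/d_s² = (1−k²)/(1−k⁴)^(2/3) = 0.4824.
Mass saving = 1 − 0.4824 = 51.8 %.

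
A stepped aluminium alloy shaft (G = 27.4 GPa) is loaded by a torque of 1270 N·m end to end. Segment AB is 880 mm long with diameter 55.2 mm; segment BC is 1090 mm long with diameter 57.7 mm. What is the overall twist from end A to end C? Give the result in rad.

J_AB = π(0.0552)⁴/32 = 9.11×10^-7 m⁴; J_BC = π(0.0577)⁴/32 = 1.09×10^-6 m⁴.
θ = (T/G)·Σ L_i/J_i = (1270/27.4×10⁹)·(0.880/9.11×10^-7 + 1.09/1.09×10^-6) = 0.09118 rad.

0.0912 rad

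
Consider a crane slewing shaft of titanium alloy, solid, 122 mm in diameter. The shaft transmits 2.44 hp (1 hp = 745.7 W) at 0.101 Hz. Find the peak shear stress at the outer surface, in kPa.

ω = 2π·0.101 = 0.6346 rad/s, so T = P/ω = 2.44×745.7 / 0.6346 = 2867 N·m.
J = πd⁴/32 = π(0.122)⁴/32 = 2.175×10^-5 m⁴.
τ_max = T·r/J = 2867 × 0.0610 / 2.175×10^-5 = 8.042×10^6 Pa.

8040 kPa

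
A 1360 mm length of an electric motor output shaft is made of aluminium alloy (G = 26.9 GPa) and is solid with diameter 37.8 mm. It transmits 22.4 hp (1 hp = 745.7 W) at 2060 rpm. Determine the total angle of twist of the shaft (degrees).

1.12°

ω = 2π·2060/60 = 215.7 rad/s, so T = P/ω = 22.4×745.7 / 215.7 = 77.43 N·m.
J = πd⁴/32 = π(0.0378)⁴/32 = 2.004×10^-7 m⁴.
θ = T·L/(G·J) = 77.43 × 1.36 / (26.9×10⁹ × 2.004×10^-7) = 0.01953 rad.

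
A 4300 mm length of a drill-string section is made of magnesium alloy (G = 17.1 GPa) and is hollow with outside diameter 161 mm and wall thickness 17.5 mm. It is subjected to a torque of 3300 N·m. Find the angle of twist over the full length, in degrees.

J = π(d_o⁴ − d_i⁴)/32 = π(0.161⁴ − 0.126⁴)/32 = 4.122×10^-5 m⁴.
θ = T·L/(G·J) = 3300 × 4.30 / (17.1×10⁹ × 4.122×10^-5) = 0.02013 rad.

1.15°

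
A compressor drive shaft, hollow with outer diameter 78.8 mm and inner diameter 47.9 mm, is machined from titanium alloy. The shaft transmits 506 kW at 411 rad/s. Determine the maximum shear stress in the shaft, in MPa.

ω = 411 rad/s, so T = P/ω = 506×10³ / 411.0 = 1231 N·m.
J = π(d_o⁴ − d_i⁴)/32 = π(0.0788⁴ − 0.0479⁴)/32 = 3.269×10^-6 m⁴.
τ_max = T·r/J = 1231 × 0.0394 / 3.269×10^-6 = 1.484×10^7 Pa.

14.8 MPa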